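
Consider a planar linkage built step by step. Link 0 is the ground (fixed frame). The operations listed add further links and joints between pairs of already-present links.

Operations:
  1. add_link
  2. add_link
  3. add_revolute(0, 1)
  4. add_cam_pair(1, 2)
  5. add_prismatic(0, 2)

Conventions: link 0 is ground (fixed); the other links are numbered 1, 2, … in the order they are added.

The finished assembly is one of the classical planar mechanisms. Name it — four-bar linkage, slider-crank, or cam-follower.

links: 3 (incl. ground); joints: 1 revolute, 1 prismatic, 1 higher (cam) pair, forming one closed loop
3 links, revolute + prismatic + higher pair in one loop → cam-follower

cam-follower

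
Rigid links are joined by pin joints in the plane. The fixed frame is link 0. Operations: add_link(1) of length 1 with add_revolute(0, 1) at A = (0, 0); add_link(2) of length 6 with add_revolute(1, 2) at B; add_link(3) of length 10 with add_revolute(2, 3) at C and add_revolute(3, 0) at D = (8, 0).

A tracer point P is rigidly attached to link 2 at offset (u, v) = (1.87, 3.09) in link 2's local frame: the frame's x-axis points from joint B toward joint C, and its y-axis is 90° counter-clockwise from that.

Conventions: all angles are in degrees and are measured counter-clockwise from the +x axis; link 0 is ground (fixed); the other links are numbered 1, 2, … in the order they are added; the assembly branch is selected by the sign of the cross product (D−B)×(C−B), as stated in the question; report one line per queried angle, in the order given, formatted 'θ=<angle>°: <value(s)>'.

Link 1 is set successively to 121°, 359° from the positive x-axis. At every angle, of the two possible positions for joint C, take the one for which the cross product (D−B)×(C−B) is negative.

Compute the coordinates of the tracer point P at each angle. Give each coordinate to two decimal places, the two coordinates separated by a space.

A=(0,0), D=(8.00,0)
θ=121°: B = A + 1.00·(cos121°, sin121°) = (-0.5150, 0.8572)
θ=121°: |BD| = 8.5581
θ=121°: circle(B,6.00) ∩ circle(D,10.00): a=0.5399, h=5.9757
θ=121°:   candidates: C₊=(0.6206,6.7487) cross=51.140; C₋=(-0.5764,-5.1425) cross=-51.140
θ=121°:   branch - wants cross < 0 → take C=(-0.5764,-5.1425) (cross=-51.140)
θ=121°: ex = (C−B)/|BC| = (-0.0102,-0.9999); ey = (0.9999,-0.0102)
θ=121°: P = B + 1.87·ex + 3.09·ey = (2.5557,-1.0443)
θ=359°: B = A + 1.00·(cos359°, sin359°) = (0.9998, -0.0175)
θ=359°: |BD| = 7.0002
θ=359°: circle(B,6.00) ∩ circle(D,10.00): a=-1.0712, h=5.9036
θ=359°:   candidates: C₊=(-0.0861,5.8835) cross=41.326; C₋=(-0.0567,-5.9237) cross=-41.326
θ=359°:   branch - wants cross < 0 → take C=(-0.0567,-5.9237) (cross=-41.326)
θ=359°: ex = (C−B)/|BC| = (-0.1761,-0.9844); ey = (0.9844,-0.1761)
θ=359°: P = B + 1.87·ex + 3.09·ey = (3.7123,-2.4023)

θ=121°: 2.56 -1.04
θ=359°: 3.71 -2.40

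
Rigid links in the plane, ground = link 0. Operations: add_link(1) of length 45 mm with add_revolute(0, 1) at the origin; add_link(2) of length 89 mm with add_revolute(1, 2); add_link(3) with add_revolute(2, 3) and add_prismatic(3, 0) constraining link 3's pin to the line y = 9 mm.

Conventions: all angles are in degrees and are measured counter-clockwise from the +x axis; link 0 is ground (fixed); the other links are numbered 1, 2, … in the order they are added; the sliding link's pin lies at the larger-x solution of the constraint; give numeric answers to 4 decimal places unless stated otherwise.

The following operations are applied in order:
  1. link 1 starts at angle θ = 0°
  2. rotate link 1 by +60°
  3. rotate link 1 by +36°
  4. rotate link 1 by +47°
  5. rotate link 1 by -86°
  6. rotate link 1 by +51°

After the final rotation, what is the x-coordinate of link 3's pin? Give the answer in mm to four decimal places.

geometry: r = 45 mm, L = 89 mm, e = 9 mm; θ starts at 0°
rotate link 1 by +60°: θ ← 0° +60° = 60°
rotate link 1 by +36°: θ ← 60° +36° = 96°
rotate link 1 by +47°: θ ← 96° +47° = 143°
rotate link 1 by -86°: θ ← 143° -86° = 57°
rotate link 1 by +51°: θ ← 57° +51° = 108°
crank pin P = (r cos θ, r sin θ) = (-13.905765, 42.797543)
h = r sin θ − e = 42.797543 − 9 = 33.797543
x = r cos θ + √(L² − h²) = -13.905765 + 82.333019 = 68.427255

68.4273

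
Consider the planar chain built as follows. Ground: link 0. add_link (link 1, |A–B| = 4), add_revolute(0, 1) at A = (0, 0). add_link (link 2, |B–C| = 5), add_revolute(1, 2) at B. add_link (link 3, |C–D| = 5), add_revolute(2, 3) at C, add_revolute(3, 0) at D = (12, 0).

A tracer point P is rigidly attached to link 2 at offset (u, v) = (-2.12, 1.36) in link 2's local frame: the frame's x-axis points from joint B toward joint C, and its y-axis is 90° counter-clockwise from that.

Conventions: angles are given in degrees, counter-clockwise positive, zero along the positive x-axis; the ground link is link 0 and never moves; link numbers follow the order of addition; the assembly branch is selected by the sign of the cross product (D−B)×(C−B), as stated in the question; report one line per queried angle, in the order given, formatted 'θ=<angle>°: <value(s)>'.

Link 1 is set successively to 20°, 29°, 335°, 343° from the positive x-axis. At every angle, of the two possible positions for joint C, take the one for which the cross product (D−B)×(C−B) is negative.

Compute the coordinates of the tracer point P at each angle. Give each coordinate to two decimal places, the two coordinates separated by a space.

A=(0,0), D=(12.00,0)
θ=20°: B = A + 4.00·(cos20°, sin20°) = (3.7588, 1.3681)
θ=20°: |BD| = 8.3540
θ=20°: circle(B,5.00) ∩ circle(D,5.00): a=4.1770, h=2.7482
θ=20°:   candidates: C₊=(8.3294,3.3951) cross=22.959; C₋=(7.4293,-2.0271) cross=-22.959
θ=20°:   branch - wants cross < 0 → take C=(7.4293,-2.0271) (cross=-22.959)
θ=20°: ex = (C−B)/|BC| = (0.7341,-0.6790); ey = (0.6790,0.7341)
θ=20°: P = B + -2.12·ex + 1.36·ey = (3.1259,3.8060)
θ=29°: B = A + 4.00·(cos29°, sin29°) = (3.4985, 1.9392)
θ=29°: |BD| = 8.7199
θ=29°: circle(B,5.00) ∩ circle(D,5.00): a=4.3599, h=2.4476
θ=29°:   candidates: C₊=(8.2936,3.3559) cross=21.343; C₋=(7.2049,-1.4167) cross=-21.343
θ=29°:   branch - wants cross < 0 → take C=(7.2049,-1.4167) (cross=-21.343)
θ=29°: ex = (C−B)/|BC| = (0.7413,-0.6712); ey = (0.6712,0.7413)
θ=29°: P = B + -2.12·ex + 1.36·ey = (2.8398,4.3703)
θ=335°: B = A + 4.00·(cos335°, sin335°) = (3.6252, -1.6905)
θ=335°: |BD| = 8.5437
θ=335°: circle(B,5.00) ∩ circle(D,5.00): a=4.2718, h=2.5983
θ=335°:   candidates: C₊=(7.2985,1.7017) cross=22.199; C₋=(8.3267,-3.3922) cross=-22.199
θ=335°:   branch - wants cross < 0 → take C=(8.3267,-3.3922) (cross=-22.199)
θ=335°: ex = (C−B)/|BC| = (0.9403,-0.3403); ey = (0.3403,0.9403)
θ=335°: P = B + -2.12·ex + 1.36·ey = (2.0947,0.3099)
θ=343°: B = A + 4.00·(cos343°, sin343°) = (3.8252, -1.1695)
θ=343°: |BD| = 8.2580
θ=343°: circle(B,5.00) ∩ circle(D,5.00): a=4.1290, h=2.8198
θ=343°:   candidates: C₊=(7.5133,2.2066) cross=23.286; C₋=(8.3119,-3.3761) cross=-23.286
θ=343°:   branch - wants cross < 0 → take C=(8.3119,-3.3761) (cross=-23.286)
θ=343°: ex = (C−B)/|BC| = (0.8973,-0.4413); ey = (0.4413,0.8973)
θ=343°: P = B + -2.12·ex + 1.36·ey = (2.5231,0.9865)

θ=20°: 3.13 3.81
θ=29°: 2.84 4.37
θ=335°: 2.09 0.31
θ=343°: 2.52 0.99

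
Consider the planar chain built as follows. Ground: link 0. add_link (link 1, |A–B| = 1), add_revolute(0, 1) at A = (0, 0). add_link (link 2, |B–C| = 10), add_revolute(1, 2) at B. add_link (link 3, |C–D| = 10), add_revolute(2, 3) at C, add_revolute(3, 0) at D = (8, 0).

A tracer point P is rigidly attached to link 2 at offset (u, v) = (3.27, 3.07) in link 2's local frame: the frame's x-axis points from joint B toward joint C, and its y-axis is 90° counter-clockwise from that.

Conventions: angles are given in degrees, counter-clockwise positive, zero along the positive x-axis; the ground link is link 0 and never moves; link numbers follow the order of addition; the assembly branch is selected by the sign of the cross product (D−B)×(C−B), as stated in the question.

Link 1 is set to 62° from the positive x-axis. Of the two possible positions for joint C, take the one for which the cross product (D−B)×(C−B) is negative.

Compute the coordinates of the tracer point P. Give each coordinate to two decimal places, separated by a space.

A=(0,0), D=(8.00,0)
B = A + 1.00·(cos62°, sin62°) = (0.4695, 0.8829)
|BD| = 7.5821
circle(B,10.00) ∩ circle(D,10.00): a=3.7911, h=9.2535
  candidates: C₊=(5.3123,9.6321) cross=70.161; C₋=(3.1571,-8.7491) cross=-70.161
  branch - wants cross < 0 → take C=(3.1571,-8.7491) (cross=-70.161)
ex = (C−B)/|BC| = (0.2688,-0.9632); ey = (0.9632,0.2688)
P = B + 3.27·ex + 3.07·ey = (4.3054,-1.4416)

4.31 -1.44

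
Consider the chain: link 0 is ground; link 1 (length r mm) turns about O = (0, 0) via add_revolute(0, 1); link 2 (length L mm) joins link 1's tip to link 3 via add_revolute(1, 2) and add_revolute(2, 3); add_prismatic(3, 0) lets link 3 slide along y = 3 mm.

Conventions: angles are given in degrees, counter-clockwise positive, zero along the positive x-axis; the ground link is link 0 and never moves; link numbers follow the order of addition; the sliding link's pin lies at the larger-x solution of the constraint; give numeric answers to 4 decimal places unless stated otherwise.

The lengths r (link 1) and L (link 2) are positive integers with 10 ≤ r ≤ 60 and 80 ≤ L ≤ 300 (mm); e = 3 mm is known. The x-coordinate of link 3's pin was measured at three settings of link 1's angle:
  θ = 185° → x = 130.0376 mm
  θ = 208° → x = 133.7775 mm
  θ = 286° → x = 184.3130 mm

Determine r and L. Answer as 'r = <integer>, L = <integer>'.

constraint per measurement: (x − r cos θ)² + (r sin θ − e)² = L²
subtracting the θ₁ and θ₂ equations cancels the r² and L² terms:
r = (x₁² − x₂²) / (2[(x₁cos θ₁ + e sin θ₁) − (x₂cos θ₂ + e sin θ₂)]) = 48.0010 → r = 48
L² = (x₁ − r cos θ₁)² + (r sin θ₁ − e)² = 31683.9840 → L = 178.0000 → L = 178
check at θ₃=286°: x = 184.3130 (printed 184.3130) ✓

r = 48, L = 178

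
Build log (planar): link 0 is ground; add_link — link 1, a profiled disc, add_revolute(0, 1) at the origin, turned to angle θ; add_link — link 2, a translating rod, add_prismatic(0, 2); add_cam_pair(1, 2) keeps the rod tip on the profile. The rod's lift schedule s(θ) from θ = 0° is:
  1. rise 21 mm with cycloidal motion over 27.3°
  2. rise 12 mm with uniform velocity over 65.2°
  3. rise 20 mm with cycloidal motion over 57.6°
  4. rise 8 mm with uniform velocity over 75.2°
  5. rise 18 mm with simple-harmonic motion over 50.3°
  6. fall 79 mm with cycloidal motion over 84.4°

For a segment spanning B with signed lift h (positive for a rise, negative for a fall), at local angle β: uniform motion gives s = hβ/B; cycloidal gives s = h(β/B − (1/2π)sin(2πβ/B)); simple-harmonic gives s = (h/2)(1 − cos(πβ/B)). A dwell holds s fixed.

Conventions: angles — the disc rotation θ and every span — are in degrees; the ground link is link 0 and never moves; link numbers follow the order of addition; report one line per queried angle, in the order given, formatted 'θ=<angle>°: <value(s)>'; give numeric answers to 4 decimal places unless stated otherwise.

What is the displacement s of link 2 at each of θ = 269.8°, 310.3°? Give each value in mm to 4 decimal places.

seg 1 [0°–27.3°] cycloidal, h=21: full span → s += 21 → s = 21.0000
seg 2 [27.3°–92.5°] uniform, h=12: full span → s += 12 → s = 33.0000
seg 3 [92.5°–150.1°] cycloidal, h=20: full span → s += 20 → s = 53.0000
seg 4 [150.1°–225.3°] uniform, h=8: full span → s += 8 → s = 61.0000
seg 5 [225.3°–275.6°] simple-harmonic, h=18: θ=269.8° here. β=44.5, B=50.3. 18/2·(1 − cos(π·0.8847)) = 17.4159 → s = 78.4159
seg 5 [225.3°–275.6°] simple-harmonic, h=18: full span → s += 18 → s = 79.0000
seg 6 [275.6°–360°] cycloidal, h=-79: θ=310.3° here. β=34.7, B=84.4. -79·(0.4111 − sin(2π·0.4111)/(2π)) = -25.8188 → s = 53.1812

θ=269.8°: 78.4159
θ=310.3°: 53.1812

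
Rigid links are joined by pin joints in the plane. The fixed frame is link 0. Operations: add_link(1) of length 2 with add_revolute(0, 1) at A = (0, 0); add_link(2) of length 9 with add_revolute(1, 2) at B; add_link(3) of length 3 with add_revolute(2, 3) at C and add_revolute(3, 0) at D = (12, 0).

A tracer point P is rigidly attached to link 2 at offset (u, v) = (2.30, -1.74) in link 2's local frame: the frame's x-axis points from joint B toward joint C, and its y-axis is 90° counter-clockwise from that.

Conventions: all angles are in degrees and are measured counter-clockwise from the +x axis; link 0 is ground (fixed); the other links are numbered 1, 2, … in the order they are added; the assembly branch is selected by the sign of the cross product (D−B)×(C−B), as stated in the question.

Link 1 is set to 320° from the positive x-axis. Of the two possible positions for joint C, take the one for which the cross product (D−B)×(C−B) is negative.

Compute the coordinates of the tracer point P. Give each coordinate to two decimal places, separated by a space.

A=(0,0), D=(12.00,0)
B = A + 2.00·(cos320°, sin320°) = (1.5321, -1.2856)
|BD| = 10.5466
circle(B,9.00) ∩ circle(D,3.00): a=8.6867, h=2.3539
  candidates: C₊=(9.8671,2.1097) cross=24.826; C₋=(10.4410,-2.5631) cross=-24.826
  branch - wants cross < 0 → take C=(10.4410,-2.5631) (cross=-24.826)
ex = (C−B)/|BC| = (0.9899,-0.1419); ey = (0.1419,0.9899)
P = B + 2.30·ex + -1.74·ey = (3.5618,-3.3344)

3.56 -3.33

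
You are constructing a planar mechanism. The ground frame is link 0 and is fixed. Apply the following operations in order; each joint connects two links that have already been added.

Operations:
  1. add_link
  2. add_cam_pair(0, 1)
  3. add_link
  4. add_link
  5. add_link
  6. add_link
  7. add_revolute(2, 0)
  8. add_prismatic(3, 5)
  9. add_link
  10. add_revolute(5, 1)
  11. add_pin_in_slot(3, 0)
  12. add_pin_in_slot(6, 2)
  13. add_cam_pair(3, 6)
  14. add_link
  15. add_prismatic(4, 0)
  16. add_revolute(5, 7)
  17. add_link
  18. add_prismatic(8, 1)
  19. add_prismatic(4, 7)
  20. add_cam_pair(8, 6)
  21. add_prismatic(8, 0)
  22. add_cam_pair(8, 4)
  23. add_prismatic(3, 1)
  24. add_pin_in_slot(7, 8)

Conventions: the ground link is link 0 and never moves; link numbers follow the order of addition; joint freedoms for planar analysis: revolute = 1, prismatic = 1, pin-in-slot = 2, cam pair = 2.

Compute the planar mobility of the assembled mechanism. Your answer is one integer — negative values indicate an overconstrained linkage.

ground; <1,0,0>
#1 <2,0,0>
C:0↔1 J2 <2,0,1>
#2 <3,0,1>
#3 <4,0,1>
#4 <5,0,1>
#5 <6,0,1>
R:2↔0 J1 <6,1,1>
P:3↔5 J1 <6,2,1>
#6 <7,2,1>
R:5↔1 J1 <7,3,1>
PS:3↔0 J2 <7,3,2>
PS:6↔2 J2 <7,3,3>
C:3↔6 J2 <7,3,4>
#7 <8,3,4>
P:4↔0 J1 <8,4,4>
R:5↔7 J1 <8,5,4>
#8 <9,5,4>
P:8↔1 J1 <9,6,4>
P:4↔7 J1 <9,7,4>
C:8↔6 J2 <9,7,5>
P:8↔0 J1 <9,8,5>
C:8↔4 J2 <9,8,6>
P:3↔1 J1 <9,9,6>
PS:7↔8 J2 <9,9,7>
3×8 − 2×9 − 1×7 = -1

M = -1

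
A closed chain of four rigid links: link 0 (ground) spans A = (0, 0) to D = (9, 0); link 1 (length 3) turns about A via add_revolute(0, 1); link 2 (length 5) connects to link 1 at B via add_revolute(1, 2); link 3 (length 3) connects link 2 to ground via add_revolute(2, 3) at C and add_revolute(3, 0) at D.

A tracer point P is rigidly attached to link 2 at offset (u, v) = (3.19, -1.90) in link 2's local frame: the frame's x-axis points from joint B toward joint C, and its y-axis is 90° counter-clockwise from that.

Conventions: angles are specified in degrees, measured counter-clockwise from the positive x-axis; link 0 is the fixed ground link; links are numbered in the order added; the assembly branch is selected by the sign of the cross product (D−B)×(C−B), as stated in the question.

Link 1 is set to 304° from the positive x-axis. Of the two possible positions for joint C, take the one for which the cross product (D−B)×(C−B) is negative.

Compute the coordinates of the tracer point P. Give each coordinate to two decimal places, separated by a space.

A=(0,0), D=(9.00,0)
B = A + 3.00·(cos304°, sin304°) = (1.6776, -2.4871)
|BD| = 7.7333
circle(B,5.00) ∩ circle(D,3.00): a=4.9011, h=0.9894
  candidates: C₊=(6.0001,0.0260) cross=7.651; C₋=(6.6365,-1.8477) cross=-7.651
  branch - wants cross < 0 → take C=(6.6365,-1.8477) (cross=-7.651)
ex = (C−B)/|BC| = (0.9918,0.1279); ey = (-0.1279,0.9918)
P = B + 3.19·ex + -1.90·ey = (5.0844,-3.9636)

5.08 -3.96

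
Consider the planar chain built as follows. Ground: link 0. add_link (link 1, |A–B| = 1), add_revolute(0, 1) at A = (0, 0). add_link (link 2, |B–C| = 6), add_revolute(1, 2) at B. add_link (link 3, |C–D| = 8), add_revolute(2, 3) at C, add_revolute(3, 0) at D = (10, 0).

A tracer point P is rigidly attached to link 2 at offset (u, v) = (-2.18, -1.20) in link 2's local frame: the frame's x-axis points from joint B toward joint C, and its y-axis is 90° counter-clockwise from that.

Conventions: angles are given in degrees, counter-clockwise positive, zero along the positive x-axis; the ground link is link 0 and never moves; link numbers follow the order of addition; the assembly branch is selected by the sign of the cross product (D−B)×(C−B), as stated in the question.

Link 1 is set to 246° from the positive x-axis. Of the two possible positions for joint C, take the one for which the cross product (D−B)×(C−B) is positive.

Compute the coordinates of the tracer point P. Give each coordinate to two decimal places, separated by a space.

A=(0,0), D=(10.00,0)
B = A + 1.00·(cos246°, sin246°) = (-0.4067, -0.9135)
|BD| = 10.4468
circle(B,6.00) ∩ circle(D,8.00): a=3.8832, h=4.5739
  candidates: C₊=(3.0617,3.9824) cross=47.782; C₋=(3.8616,-5.1303) cross=-47.782
  branch + wants cross > 0 → take C=(3.0617,3.9824) (cross=47.782)
ex = (C−B)/|BC| = (0.5781,0.8160); ey = (-0.8160,0.5781)
P = B + -2.18·ex + -1.20·ey = (-0.6877,-3.3861)

-0.69 -3.39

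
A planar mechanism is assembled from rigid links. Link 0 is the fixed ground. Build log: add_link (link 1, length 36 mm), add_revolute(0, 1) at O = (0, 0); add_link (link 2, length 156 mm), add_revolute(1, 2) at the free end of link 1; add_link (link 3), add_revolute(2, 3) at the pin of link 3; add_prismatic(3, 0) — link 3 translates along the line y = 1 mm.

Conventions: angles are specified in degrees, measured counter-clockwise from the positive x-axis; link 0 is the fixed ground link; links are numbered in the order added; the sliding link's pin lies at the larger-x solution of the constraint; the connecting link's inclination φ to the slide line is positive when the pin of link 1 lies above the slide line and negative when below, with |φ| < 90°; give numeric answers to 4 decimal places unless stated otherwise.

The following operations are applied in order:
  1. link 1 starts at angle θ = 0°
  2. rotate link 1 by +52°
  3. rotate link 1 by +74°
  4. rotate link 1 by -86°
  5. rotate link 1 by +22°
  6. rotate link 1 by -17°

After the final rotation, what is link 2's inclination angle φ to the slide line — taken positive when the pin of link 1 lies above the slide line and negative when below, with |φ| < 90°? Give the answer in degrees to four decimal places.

geometry: r = 36 mm, L = 156 mm, e = 1 mm; θ starts at 0°
rotate link 1 by +52°: θ ← 0° +52° = 52°
rotate link 1 by +74°: θ ← 52° +74° = 126°
rotate link 1 by -86°: θ ← 126° -86° = 40°
rotate link 1 by +22°: θ ← 40° +22° = 62°
rotate link 1 by -17°: θ ← 62° -17° = 45°
h = r sin θ − e = 25.455844 − 1 = 24.455844
sin φ = h / L = 24.455844 / 156 = 0.15676823
φ = arcsin(0.15676823) = 9.019362°

9.0194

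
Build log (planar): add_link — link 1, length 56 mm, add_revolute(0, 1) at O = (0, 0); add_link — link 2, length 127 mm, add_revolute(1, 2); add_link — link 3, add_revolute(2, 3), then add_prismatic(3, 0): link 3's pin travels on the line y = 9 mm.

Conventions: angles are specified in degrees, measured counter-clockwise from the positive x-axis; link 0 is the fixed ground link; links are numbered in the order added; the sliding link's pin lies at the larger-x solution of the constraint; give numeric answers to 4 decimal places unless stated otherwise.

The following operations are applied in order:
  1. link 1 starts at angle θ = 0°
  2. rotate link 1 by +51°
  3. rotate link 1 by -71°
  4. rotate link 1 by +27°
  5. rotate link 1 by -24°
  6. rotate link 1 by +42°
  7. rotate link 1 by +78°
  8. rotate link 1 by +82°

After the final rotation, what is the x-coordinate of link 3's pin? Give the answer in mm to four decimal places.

geometry: r = 56 mm, L = 127 mm, e = 9 mm; θ starts at 0°
rotate link 1 by +51°: θ ← 0° +51° = 51°
rotate link 1 by -71°: θ ← 51° -71° = -20°
rotate link 1 by +27°: θ ← -20° +27° = 7°
rotate link 1 by -24°: θ ← 7° -24° = -17°
rotate link 1 by +42°: θ ← -17° +42° = 25°
rotate link 1 by +78°: θ ← 25° +78° = 103°
rotate link 1 by +82°: θ ← 103° +82° = 185°
crank pin P = (r cos θ, r sin θ) = (-55.786903, -4.880722)
h = r sin θ − e = -4.880722 − 9 = -13.880722
x = r cos θ + √(L² − h²) = -55.786903 + 126.239160 = 70.452257

70.4523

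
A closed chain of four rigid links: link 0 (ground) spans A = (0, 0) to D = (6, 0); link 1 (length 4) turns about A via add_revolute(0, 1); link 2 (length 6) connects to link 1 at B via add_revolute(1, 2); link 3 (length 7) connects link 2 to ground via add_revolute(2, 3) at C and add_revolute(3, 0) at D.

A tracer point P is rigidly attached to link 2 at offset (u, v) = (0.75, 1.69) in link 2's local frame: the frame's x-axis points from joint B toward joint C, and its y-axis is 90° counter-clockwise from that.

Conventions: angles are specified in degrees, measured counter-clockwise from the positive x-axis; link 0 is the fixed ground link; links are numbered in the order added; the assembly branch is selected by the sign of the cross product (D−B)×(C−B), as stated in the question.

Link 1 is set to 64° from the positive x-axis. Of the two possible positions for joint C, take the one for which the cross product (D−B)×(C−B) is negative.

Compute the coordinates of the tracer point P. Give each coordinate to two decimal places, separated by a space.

A=(0,0), D=(6.00,0)
B = A + 4.00·(cos64°, sin64°) = (1.7535, 3.5952)
|BD| = 5.5640
circle(B,6.00) ∩ circle(D,7.00): a=1.6138, h=5.7789
  candidates: C₊=(6.7192,6.9630) cross=32.154; C₋=(-0.7489,-1.8581) cross=-32.154
  branch - wants cross < 0 → take C=(-0.7489,-1.8581) (cross=-32.154)
ex = (C−B)/|BC| = (-0.4171,-0.9089); ey = (0.9089,-0.4171)
P = B + 0.75·ex + 1.69·ey = (2.9767,2.2087)

2.98 2.21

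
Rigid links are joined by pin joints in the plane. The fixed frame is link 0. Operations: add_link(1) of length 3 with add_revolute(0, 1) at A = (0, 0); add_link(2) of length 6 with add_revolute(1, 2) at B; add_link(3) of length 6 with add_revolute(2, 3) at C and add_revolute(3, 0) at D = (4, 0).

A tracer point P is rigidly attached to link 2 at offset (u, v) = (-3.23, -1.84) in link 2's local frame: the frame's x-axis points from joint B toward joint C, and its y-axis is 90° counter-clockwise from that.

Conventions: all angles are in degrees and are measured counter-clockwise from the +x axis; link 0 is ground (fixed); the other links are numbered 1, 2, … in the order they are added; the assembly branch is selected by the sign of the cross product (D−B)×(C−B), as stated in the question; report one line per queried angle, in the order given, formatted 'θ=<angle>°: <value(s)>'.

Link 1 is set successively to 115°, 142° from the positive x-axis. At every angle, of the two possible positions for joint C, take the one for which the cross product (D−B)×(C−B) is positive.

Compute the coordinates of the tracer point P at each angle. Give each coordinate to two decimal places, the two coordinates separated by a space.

A=(0,0), D=(4.00,0)
θ=115°: B = A + 3.00·(cos115°, sin115°) = (-1.2679, 2.7189)
θ=115°: |BD| = 5.9281
θ=115°: circle(B,6.00) ∩ circle(D,6.00): a=2.9641, h=5.2167
θ=115°:   candidates: C₊=(3.7587,5.9951) cross=30.926; C₋=(-1.0266,-3.2762) cross=-30.926
θ=115°:   branch + wants cross > 0 → take C=(3.7587,5.9951) (cross=30.926)
θ=115°: ex = (C−B)/|BC| = (0.8378,0.5460); ey = (-0.5460,0.8378)
θ=115°: P = B + -3.23·ex + -1.84·ey = (-2.9691,-0.5863)
θ=142°: B = A + 3.00·(cos142°, sin142°) = (-2.3640, 1.8470)
θ=142°: |BD| = 6.6266
θ=142°: circle(B,6.00) ∩ circle(D,6.00): a=3.3133, h=5.0022
θ=142°:   candidates: C₊=(2.2122,5.7275) cross=33.148; C₋=(-0.5762,-3.8805) cross=-33.148
θ=142°:   branch + wants cross > 0 → take C=(2.2122,5.7275) (cross=33.148)
θ=142°: ex = (C−B)/|BC| = (0.7627,0.6467); ey = (-0.6467,0.7627)
θ=142°: P = B + -3.23·ex + -1.84·ey = (-3.6376,-1.6454)

θ=115°: -2.97 -0.59
θ=142°: -3.64 -1.65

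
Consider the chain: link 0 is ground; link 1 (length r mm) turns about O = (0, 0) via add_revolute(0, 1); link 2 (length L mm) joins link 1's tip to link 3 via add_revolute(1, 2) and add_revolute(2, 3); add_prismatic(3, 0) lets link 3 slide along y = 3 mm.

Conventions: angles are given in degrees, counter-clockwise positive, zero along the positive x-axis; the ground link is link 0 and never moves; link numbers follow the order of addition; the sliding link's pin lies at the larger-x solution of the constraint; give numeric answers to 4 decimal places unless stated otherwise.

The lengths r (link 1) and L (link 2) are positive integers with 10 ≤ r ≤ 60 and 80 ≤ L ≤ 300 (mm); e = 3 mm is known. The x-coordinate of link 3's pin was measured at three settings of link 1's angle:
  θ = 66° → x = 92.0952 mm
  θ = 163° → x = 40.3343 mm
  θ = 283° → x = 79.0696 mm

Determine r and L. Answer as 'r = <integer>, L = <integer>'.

constraint per measurement: (x − r cos θ)² + (r sin θ − e)² = L²
subtracting the θ₁ and θ₂ equations cancels the r² and L² terms:
r = (x₁² − x₂²) / (2[(x₁cos θ₁ + e sin θ₁) − (x₂cos θ₂ + e sin θ₂)]) = 44.0000 → r = 44
L² = (x₁ − r cos θ₁)² + (r sin θ₁ − e)² = 6889.0025 → L = 83.0000 → L = 83
check at θ₃=283°: x = 79.0696 (printed 79.0696) ✓

r = 44, L = 83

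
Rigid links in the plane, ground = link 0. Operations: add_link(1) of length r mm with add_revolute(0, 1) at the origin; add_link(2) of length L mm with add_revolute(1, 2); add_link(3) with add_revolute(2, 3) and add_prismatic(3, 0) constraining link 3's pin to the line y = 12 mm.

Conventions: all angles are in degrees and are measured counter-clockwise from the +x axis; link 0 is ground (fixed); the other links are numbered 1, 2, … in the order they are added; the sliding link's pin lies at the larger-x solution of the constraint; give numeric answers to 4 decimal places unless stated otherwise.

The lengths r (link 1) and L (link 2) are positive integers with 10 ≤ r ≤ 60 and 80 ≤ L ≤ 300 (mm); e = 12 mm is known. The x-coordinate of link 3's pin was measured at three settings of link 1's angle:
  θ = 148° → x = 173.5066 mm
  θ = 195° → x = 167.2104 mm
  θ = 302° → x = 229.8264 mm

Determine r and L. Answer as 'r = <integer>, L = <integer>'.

constraint per measurement: (x − r cos θ)² + (r sin θ − e)² = L²
subtracting the θ₁ and θ₂ equations cancels the r² and L² terms:
r = (x₁² − x₂²) / (2[(x₁cos θ₁ + e sin θ₁) − (x₂cos θ₂ + e sin θ₂)]) = 45.0001 → r = 45
L² = (x₁ − r cos θ₁)² + (r sin θ₁ − e)² = 44944.0022 → L = 212.0000 → L = 212
check at θ₃=302°: x = 229.8264 (printed 229.8264) ✓

r = 45, L = 212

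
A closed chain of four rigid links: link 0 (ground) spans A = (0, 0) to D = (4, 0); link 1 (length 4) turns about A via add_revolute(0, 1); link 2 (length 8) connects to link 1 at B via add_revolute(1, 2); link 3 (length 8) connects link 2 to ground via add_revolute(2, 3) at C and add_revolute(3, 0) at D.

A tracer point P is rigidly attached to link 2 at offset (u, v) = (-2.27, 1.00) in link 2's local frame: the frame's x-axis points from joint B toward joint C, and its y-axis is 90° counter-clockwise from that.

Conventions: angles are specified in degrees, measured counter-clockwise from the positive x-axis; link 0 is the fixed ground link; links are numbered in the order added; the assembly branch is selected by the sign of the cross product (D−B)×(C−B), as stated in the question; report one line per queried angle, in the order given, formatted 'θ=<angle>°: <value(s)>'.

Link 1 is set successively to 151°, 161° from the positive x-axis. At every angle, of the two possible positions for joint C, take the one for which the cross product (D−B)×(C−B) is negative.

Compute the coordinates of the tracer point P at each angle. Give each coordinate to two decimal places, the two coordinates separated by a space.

A=(0,0), D=(4.00,0)
θ=151°: B = A + 4.00·(cos151°, sin151°) = (-3.4985, 1.9392)
θ=151°: |BD| = 7.7452
θ=151°: circle(B,8.00) ∩ circle(D,8.00): a=3.8726, h=7.0002
θ=151°:   candidates: C₊=(2.0035,7.7469) cross=54.218; C₋=(-1.5020,-5.8076) cross=-54.218
θ=151°:   branch - wants cross < 0 → take C=(-1.5020,-5.8076) (cross=-54.218)
θ=151°: ex = (C−B)/|BC| = (0.2496,-0.9684); ey = (0.9684,0.2496)
θ=151°: P = B + -2.27·ex + 1.00·ey = (-3.0966,4.3870)
θ=161°: B = A + 4.00·(cos161°, sin161°) = (-3.7821, 1.3023)
θ=161°: |BD| = 7.8903
θ=161°: circle(B,8.00) ∩ circle(D,8.00): a=3.9451, h=6.9596
θ=161°:   candidates: C₊=(1.2576,7.5153) cross=54.913; C₋=(-1.0397,-6.2130) cross=-54.913
θ=161°:   branch - wants cross < 0 → take C=(-1.0397,-6.2130) (cross=-54.913)
θ=161°: ex = (C−B)/|BC| = (0.3428,-0.9394); ey = (0.9394,0.3428)
θ=161°: P = B + -2.27·ex + 1.00·ey = (-3.6208,3.7775)

θ=151°: -3.10 4.39
θ=161°: -3.62 3.78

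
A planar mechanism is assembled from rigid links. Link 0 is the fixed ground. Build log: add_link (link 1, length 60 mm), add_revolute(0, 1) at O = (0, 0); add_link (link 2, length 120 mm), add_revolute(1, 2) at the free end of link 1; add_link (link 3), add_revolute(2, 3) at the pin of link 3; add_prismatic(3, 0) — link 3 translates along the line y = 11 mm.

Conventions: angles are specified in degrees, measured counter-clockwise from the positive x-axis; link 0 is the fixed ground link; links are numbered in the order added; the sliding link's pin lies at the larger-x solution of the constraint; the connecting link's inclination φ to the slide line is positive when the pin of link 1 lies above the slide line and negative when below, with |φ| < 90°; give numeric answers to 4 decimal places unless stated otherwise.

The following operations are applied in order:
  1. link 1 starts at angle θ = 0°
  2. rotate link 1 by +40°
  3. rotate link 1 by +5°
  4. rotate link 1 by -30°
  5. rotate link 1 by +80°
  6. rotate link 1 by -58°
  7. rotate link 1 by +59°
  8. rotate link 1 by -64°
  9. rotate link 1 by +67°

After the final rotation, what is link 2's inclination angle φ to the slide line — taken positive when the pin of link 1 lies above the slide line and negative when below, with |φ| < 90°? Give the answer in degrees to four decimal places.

geometry: r = 60 mm, L = 120 mm, e = 11 mm; θ starts at 0°
rotate link 1 by +40°: θ ← 0° +40° = 40°
rotate link 1 by +5°: θ ← 40° +5° = 45°
rotate link 1 by -30°: θ ← 45° -30° = 15°
rotate link 1 by +80°: θ ← 15° +80° = 95°
rotate link 1 by -58°: θ ← 95° -58° = 37°
rotate link 1 by +59°: θ ← 37° +59° = 96°
rotate link 1 by -64°: θ ← 96° -64° = 32°
rotate link 1 by +67°: θ ← 32° +67° = 99°
h = r sin θ − e = 59.261300 − 11 = 48.261300
sin φ = h / L = 48.261300 / 120 = 0.40217750
φ = arcsin(0.40217750) = 23.714376°

23.7144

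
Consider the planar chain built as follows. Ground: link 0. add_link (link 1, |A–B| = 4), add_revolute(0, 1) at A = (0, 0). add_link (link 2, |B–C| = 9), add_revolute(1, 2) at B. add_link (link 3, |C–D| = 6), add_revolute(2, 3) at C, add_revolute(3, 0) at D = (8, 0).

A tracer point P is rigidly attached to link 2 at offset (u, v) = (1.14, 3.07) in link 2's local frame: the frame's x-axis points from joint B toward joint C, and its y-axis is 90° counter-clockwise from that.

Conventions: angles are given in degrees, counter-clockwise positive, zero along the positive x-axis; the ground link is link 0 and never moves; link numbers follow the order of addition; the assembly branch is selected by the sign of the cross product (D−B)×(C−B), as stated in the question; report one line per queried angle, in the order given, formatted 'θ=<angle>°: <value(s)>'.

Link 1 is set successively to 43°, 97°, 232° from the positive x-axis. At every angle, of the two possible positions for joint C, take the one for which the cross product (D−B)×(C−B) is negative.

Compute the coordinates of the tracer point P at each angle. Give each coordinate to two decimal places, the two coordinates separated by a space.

A=(0,0), D=(8.00,0)
θ=43°: B = A + 4.00·(cos43°, sin43°) = (2.9254, 2.7280)
θ=43°: |BD| = 5.7614
θ=43°: circle(B,9.00) ∩ circle(D,6.00): a=6.7860, h=5.9119
θ=43°:   candidates: C₊=(11.7017,4.7220) cross=34.060; C₋=(6.1032,-5.6923) cross=-34.060
θ=43°:   branch - wants cross < 0 → take C=(6.1032,-5.6923) (cross=-34.060)
θ=43°: ex = (C−B)/|BC| = (0.3531,-0.9356); ey = (0.9356,0.3531)
θ=43°: P = B + 1.14·ex + 3.07·ey = (6.2002,2.7454)
θ=97°: B = A + 4.00·(cos97°, sin97°) = (-0.4875, 3.9702)
θ=97°: |BD| = 9.3701
θ=97°: circle(B,9.00) ∩ circle(D,6.00): a=7.0863, h=5.5483
θ=97°:   candidates: C₊=(8.2822,5.9934) cross=51.989; C₋=(3.5804,-4.0580) cross=-51.989
θ=97°:   branch - wants cross < 0 → take C=(3.5804,-4.0580) (cross=-51.989)
θ=97°: ex = (C−B)/|BC| = (0.4520,-0.8920); ey = (0.8920,0.4520)
θ=97°: P = B + 1.14·ex + 3.07·ey = (2.7663,4.3409)
θ=232°: B = A + 4.00·(cos232°, sin232°) = (-2.4626, -3.1520)
θ=232°: |BD| = 10.9271
θ=232°: circle(B,9.00) ∩ circle(D,6.00): a=7.5227, h=4.9406
θ=232°:   candidates: C₊=(3.3151,3.7485) cross=53.987; C₋=(6.1654,-5.7126) cross=-53.987
θ=232°:   branch - wants cross < 0 → take C=(6.1654,-5.7126) (cross=-53.987)
θ=232°: ex = (C−B)/|BC| = (0.9587,-0.2845); ey = (0.2845,0.9587)
θ=232°: P = B + 1.14·ex + 3.07·ey = (-0.4963,-0.5333)

θ=43°: 6.20 2.75
θ=97°: 2.77 4.34
θ=232°: -0.50 -0.53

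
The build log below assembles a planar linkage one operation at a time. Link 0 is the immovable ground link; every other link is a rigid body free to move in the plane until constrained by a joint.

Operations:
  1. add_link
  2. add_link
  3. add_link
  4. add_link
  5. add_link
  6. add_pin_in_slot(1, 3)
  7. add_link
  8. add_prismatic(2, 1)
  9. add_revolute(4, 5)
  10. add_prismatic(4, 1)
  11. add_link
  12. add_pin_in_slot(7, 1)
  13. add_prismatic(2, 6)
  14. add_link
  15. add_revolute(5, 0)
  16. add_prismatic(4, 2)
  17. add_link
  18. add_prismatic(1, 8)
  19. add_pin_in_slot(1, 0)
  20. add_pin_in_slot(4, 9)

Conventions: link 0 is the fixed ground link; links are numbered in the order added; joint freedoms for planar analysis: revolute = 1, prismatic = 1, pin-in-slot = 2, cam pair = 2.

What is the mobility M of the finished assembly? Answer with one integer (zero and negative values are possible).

ground; <1,0,0>
#1 <2,0,0>
#2 <3,0,0>
#3 <4,0,0>
#4 <5,0,0>
#5 <6,0,0>
PS:1↔3 J2 <6,0,1>
#6 <7,0,1>
P:2↔1 J1 <7,1,1>
R:4↔5 J1 <7,2,1>
P:4↔1 J1 <7,3,1>
#7 <8,3,1>
PS:7↔1 J2 <8,3,2>
P:2↔6 J1 <8,4,2>
#8 <9,4,2>
R:5↔0 J1 <9,5,2>
P:4↔2 J1 <9,6,2>
#9 <10,6,2>
P:1↔8 J1 <10,7,2>
PS:1↔0 J2 <10,7,3>
PS:4↔9 J2 <10,7,4>
3×9 − 2×7 − 1×4 = 9

M = 9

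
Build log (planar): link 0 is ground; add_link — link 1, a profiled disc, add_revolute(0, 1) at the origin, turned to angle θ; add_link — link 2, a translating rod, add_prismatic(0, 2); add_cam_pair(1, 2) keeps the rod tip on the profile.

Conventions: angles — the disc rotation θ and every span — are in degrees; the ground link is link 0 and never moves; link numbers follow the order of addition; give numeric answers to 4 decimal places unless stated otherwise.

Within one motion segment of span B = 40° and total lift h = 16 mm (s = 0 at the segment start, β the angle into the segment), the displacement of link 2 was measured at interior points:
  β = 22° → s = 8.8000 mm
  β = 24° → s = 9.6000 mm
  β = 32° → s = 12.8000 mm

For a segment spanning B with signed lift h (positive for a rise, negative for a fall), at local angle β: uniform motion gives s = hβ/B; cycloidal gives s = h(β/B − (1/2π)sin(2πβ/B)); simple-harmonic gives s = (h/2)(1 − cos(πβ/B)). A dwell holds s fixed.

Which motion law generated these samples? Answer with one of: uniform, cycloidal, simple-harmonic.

candidates at β/B = r: uniform s = h·r (linear in β); cycloidal s = h·(r − sin(2πr)/(2π)); simple-harmonic s = (h/2)(1 − cos(πr))
β=22°: printed 8.8000 | uniform 8.8000, cycloidal 9.5869, simple-harmonic 9.2515
β=24°: printed 9.6000 | uniform 9.6000, cycloidal 11.0968, simple-harmonic 10.4721
β=32°: printed 12.8000 | uniform 12.8000, cycloidal 15.2218, simple-harmonic 14.4721
only one law matches every sample → uniform

uniform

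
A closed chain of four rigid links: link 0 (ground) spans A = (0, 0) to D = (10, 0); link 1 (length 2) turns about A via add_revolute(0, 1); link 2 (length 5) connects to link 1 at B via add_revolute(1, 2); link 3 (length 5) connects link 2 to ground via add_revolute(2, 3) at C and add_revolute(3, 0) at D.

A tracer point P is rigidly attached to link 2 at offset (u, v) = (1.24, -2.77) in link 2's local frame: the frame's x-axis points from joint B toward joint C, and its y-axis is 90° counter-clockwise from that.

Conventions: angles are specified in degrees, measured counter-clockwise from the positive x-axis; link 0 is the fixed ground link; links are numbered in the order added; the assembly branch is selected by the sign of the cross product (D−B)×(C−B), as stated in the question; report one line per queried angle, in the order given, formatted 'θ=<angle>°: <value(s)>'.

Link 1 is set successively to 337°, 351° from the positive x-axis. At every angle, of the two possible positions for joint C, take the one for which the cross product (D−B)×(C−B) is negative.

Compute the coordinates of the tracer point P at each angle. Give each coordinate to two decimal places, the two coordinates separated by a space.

A=(0,0), D=(10.00,0)
θ=337°: B = A + 2.00·(cos337°, sin337°) = (1.8410, -0.7815)
θ=337°: |BD| = 8.1963
θ=337°: circle(B,5.00) ∩ circle(D,5.00): a=4.0982, h=2.8644
θ=337°:   candidates: C₊=(5.6474,2.4607) cross=23.478; C₋=(6.1936,-3.2421) cross=-23.478
θ=337°:   branch - wants cross < 0 → take C=(6.1936,-3.2421) (cross=-23.478)
θ=337°: ex = (C−B)/|BC| = (0.8705,-0.4921); ey = (0.4921,0.8705)
θ=337°: P = B + 1.24·ex + -2.77·ey = (1.5572,-3.8030)
θ=351°: B = A + 2.00·(cos351°, sin351°) = (1.9754, -0.3129)
θ=351°: |BD| = 8.0307
θ=351°: circle(B,5.00) ∩ circle(D,5.00): a=4.0154, h=2.9794
θ=351°:   candidates: C₊=(5.8716,2.8207) cross=23.927; C₋=(6.1038,-3.1336) cross=-23.927
θ=351°:   branch - wants cross < 0 → take C=(6.1038,-3.1336) (cross=-23.927)
θ=351°: ex = (C−B)/|BC| = (0.8257,-0.5641); ey = (0.5641,0.8257)
θ=351°: P = B + 1.24·ex + -2.77·ey = (1.4365,-3.2995)

θ=337°: 1.56 -3.80
θ=351°: 1.44 -3.30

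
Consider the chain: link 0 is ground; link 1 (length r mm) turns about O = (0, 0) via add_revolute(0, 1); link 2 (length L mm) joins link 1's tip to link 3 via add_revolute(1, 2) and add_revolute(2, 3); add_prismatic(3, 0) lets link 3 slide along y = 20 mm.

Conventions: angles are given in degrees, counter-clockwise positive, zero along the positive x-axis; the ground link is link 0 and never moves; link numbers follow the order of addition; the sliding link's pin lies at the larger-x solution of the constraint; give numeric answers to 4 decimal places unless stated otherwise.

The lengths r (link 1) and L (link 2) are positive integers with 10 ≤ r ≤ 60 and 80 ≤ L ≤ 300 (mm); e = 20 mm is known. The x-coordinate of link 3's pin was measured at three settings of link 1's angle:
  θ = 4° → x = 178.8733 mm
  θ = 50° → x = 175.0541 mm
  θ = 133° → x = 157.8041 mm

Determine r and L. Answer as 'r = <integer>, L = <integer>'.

constraint per measurement: (x − r cos θ)² + (r sin θ − e)² = L²
subtracting the θ₁ and θ₂ equations cancels the r² and L² terms:
r = (x₁² − x₂²) / (2[(x₁cos θ₁ + e sin θ₁) − (x₂cos θ₂ + e sin θ₂)]) = 13.0000 → r = 13
L² = (x₁ − r cos θ₁)² + (r sin θ₁ − e)² = 27889.0072 → L = 167.0000 → L = 167
check at θ₃=133°: x = 157.8041 (printed 157.8041) ✓

r = 13, L = 167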